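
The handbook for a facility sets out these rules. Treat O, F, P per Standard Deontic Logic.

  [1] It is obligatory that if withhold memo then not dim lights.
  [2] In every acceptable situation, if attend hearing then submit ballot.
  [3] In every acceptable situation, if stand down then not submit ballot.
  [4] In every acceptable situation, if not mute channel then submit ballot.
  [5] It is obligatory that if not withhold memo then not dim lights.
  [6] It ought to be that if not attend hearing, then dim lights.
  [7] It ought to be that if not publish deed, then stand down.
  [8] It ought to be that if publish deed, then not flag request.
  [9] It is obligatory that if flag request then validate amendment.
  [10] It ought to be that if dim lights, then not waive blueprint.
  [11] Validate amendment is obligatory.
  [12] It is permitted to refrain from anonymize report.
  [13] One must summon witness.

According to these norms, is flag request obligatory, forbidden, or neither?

Premises 5 and 1 are O(¬withhold_memo → ¬dim_lights) and O(withhold_memo → ¬dim_lights); every ideal world satisfies ¬withhold_memo or withhold_memo, so in either case ¬dim_lights holds — hence O(¬dim_lights).
Premise 6 is O(¬attend_hearing → dim_lights); contrapositively O(¬dim_lights → attend_hearing). Since O(¬dim_lights) holds, K gives O(attend_hearing).
Premise 2 is O(attend_hearing → submit_ballot); since O(attend_hearing), deontic closure gives O(submit_ballot).
Premise 3, O(stand_down → ¬submit_ballot), contraposes to O(submit_ballot → ¬stand_down); with O(submit_ballot) we get O(¬stand_down).
Premise 7 is O(¬publish_deed → stand_down); contrapositively O(¬stand_down → publish_deed). Since O(¬stand_down) holds, K gives O(publish_deed).
Applying K to premise 8 (O(publish_deed → ¬flag_request)) and O(publish_deed) yields O(¬flag_request).
Premises 4, 9, 10, 11, 12, 13 do not contribute to this derivation.
Thus O(¬flag_request), which is F(flag_request): flag_request is forbidden.

Forbidden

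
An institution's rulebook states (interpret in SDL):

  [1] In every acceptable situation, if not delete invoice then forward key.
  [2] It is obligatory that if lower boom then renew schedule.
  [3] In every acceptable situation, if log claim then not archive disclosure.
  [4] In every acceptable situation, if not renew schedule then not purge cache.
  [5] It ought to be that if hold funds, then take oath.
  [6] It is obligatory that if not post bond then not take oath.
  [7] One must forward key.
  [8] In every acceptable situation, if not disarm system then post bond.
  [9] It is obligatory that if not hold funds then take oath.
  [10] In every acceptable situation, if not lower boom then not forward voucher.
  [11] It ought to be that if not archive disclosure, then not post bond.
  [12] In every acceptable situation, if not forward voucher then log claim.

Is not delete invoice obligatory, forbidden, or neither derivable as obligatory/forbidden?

Premise 1 is O(¬delete_invoice → forward_key); even if O(forward_key) held, inferring O(¬delete_invoice) would be affirming the consequent — invalid.
No premise or chain of K-axiom applications forces O(¬delete_invoice), and none forces O(delete_invoice). So ¬delete_invoice is neither obligatory nor forbidden under these norms.

Neither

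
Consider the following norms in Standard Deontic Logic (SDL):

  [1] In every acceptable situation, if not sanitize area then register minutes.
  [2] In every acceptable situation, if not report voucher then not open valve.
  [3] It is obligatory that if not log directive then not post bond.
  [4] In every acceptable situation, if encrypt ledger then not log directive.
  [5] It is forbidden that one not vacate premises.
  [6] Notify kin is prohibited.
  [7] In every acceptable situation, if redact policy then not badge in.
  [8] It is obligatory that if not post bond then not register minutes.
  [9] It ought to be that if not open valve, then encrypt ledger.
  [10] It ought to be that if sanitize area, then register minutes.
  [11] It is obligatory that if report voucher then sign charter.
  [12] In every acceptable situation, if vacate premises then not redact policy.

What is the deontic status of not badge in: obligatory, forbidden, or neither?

Premise 7 is O(redact_policy → ¬badge_in), but O(redact_policy) is not derivable from the premises, so it does not yield O(¬badge_in).
No premise or chain of K-axiom applications forces O(¬badge_in), and none forces O(badge_in). So ¬badge_in is neither obligatory nor forbidden under these norms.

Neither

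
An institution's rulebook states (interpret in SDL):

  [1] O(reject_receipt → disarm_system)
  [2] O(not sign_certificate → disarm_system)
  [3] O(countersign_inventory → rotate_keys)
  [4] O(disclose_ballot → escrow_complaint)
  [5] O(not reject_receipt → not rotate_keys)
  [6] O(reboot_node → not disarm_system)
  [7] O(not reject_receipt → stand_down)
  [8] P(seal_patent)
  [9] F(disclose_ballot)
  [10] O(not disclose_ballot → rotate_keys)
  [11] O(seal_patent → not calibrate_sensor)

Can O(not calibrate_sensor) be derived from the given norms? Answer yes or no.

Premise 11 is O(seal_patent → not calibrate_sensor), but O(seal_patent) is not derivable from the premises (the permission P(seal_patent) asserts only not O(not seal_patent), not O(seal_patent)), so it does not yield O(not calibrate_sensor).
No other premise forces O(not calibrate_sensor). An ideal world satisfying every premise can still have not calibrate_sensor false, so O(not calibrate_sensor) is not derivable.

No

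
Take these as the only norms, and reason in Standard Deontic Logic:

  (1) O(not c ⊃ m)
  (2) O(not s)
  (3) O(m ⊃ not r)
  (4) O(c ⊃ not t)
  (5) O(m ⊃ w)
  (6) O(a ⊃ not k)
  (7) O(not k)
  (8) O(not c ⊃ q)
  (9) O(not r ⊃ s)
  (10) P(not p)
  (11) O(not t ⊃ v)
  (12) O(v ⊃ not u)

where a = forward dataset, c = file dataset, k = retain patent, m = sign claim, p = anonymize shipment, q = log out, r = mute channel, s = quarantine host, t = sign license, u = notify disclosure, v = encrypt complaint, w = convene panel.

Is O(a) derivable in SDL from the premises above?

Premise 6 is O(a ⊃ not k); even if O(not k) held, inferring O(a) would be affirming the consequent — invalid.
No other premise forces O(a). An ideal world satisfying every premise can still have a false, so O(a) is not derivable.

No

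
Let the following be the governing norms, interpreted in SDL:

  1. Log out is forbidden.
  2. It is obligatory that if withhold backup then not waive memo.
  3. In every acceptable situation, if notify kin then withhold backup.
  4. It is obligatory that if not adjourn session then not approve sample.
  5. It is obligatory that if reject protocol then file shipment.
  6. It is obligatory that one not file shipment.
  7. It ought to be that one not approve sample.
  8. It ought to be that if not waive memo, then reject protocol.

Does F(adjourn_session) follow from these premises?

No

Premise 4 is O(¬adjourn_session → ¬approve_sample); even if O(¬approve_sample) held, inferring O(¬adjourn_session) would be affirming the consequent — invalid.
No other premise forces O(¬adjourn_session). An ideal world satisfying every premise can still have adjourn_session true, so F(adjourn_session) is not derivable.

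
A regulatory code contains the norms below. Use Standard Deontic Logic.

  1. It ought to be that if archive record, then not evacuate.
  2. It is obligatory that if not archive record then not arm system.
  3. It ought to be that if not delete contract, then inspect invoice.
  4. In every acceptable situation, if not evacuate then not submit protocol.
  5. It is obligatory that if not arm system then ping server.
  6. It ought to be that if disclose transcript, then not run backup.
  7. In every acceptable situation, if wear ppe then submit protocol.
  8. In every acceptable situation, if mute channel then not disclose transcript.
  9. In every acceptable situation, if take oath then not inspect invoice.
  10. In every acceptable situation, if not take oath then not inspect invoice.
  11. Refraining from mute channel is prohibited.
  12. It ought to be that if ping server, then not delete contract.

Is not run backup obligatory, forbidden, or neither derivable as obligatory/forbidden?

Premise 6 is O(disclose_transcript → ¬run_backup), but O(disclose_transcript) is not derivable from the premises, so it does not yield O(¬run_backup).
No premise or chain of K-axiom applications forces O(¬run_backup), and none forces O(run_backup). So ¬run_backup is neither obligatory nor forbidden under these norms.

Neither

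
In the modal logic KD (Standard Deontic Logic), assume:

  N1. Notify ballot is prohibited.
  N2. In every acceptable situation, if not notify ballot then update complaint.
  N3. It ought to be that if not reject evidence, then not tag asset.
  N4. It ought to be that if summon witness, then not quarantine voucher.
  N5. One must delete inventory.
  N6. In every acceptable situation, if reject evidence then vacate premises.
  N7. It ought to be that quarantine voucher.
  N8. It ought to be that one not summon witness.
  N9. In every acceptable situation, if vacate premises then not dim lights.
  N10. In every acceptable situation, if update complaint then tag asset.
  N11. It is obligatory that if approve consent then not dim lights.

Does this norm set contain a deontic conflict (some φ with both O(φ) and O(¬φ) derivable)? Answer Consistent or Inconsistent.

Premise 4 is O(summon_witness → ¬quarantine_voucher), but O(summon_witness) is not derivable from the premises, so it does not yield O(¬quarantine_voucher).
So O(¬quarantine_voucher) is not derivable, and the apparent clash with O(quarantine_voucher) does not arise.
A world satisfying every obligation exists (e.g. approve_consent=false, delete_inventory=true, dim_lights=false, notify_ballot=false, quarantine_voucher=true, reject_evidence=true, summon_witness=false, tag_asset=true, update_complaint=true, vacate_premises=true); no atom is both obligatory and forbidden, so the set is consistent.

Consistent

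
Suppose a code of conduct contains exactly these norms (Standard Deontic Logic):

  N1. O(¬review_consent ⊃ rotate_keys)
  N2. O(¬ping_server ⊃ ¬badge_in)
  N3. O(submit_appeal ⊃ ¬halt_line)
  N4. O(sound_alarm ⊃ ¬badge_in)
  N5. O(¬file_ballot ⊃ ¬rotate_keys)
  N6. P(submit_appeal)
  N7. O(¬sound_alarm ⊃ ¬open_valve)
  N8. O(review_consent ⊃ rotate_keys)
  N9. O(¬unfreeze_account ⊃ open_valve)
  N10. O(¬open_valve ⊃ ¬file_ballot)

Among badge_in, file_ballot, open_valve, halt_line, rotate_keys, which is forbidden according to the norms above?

badge_in

By case analysis on ¬review_consent: premise 1 gives O(¬review_consent ⊃ rotate_keys) and premise 8 gives O(review_consent ⊃ rotate_keys), so O(rotate_keys) either way.
Premise 5, O(¬file_ballot ⊃ ¬rotate_keys), contraposes to O(rotate_keys ⊃ file_ballot); with O(rotate_keys) we get O(file_ballot).
Premise 10 is O(¬open_valve ⊃ ¬file_ballot); contrapositively O(file_ballot ⊃ open_valve). Since O(file_ballot) holds, K gives O(open_valve).
The contrapositive of premise 7 (O(¬sound_alarm ⊃ ¬open_valve)) is O(open_valve ⊃ sound_alarm), and O(open_valve) is already established, so O(sound_alarm).
Premise 4 is O(sound_alarm ⊃ ¬badge_in); since O(sound_alarm), deontic closure gives O(¬badge_in).
So O(¬badge_in) holds, i.e. badge_in is forbidden. None of the other listed options is forbidden under the premises.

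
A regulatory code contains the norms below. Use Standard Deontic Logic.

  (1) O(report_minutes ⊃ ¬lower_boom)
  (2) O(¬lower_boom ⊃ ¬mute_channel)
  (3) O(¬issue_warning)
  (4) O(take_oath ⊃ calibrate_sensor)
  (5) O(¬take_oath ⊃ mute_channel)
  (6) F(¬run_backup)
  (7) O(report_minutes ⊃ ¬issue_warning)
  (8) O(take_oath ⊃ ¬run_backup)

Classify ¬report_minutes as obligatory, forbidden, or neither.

F(¬run_backup) at premise 6 means O(run_backup).
Premise 8 is O(take_oath ⊃ ¬run_backup); contrapositively O(run_backup ⊃ ¬take_oath). Since O(run_backup) holds, K gives O(¬take_oath).
From O(¬take_oath) and premise 5, O(¬take_oath ⊃ mute_channel), we obtain O(mute_channel).
Premise 2 is O(¬lower_boom ⊃ ¬mute_channel); contrapositively O(mute_channel ⊃ lower_boom). Since O(mute_channel) holds, K gives O(lower_boom).
The contrapositive of premise 1 (O(report_minutes ⊃ ¬lower_boom)) is O(lower_boom ⊃ ¬report_minutes), and O(lower_boom) is already established, so O(¬report_minutes).
Premises 3, 4, 7 do not contribute to this derivation.
Hence ¬report_minutes is obligatory.

Obligatory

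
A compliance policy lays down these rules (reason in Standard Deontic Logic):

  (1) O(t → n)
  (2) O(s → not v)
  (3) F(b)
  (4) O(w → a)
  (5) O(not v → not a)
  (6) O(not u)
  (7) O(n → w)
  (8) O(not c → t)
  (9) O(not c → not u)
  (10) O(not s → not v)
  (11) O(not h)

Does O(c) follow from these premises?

Yes

By case analysis on s: premise 2 gives O(s → not v) and premise 10 gives O(not s → not v), so O(not v) either way.
Premise 5 is O(not v → not a); since O(not v), deontic closure gives O(not a).
Premise 4, O(w → a), contraposes to O(not a → not w); with O(not a) we get O(not w).
Premise 7, O(n → w), contraposes to O(not w → not n); with O(not w) we get O(not n).
Premise 1, O(t → n), contraposes to O(not n → not t); with O(not n) we get O(not t).
The contrapositive of premise 8 (O(not c → t)) is O(not t → c), and O(not t) is already established, so O(c).
Premises 3, 6, 9, 11 do not contribute to this derivation.
So O(c) follows.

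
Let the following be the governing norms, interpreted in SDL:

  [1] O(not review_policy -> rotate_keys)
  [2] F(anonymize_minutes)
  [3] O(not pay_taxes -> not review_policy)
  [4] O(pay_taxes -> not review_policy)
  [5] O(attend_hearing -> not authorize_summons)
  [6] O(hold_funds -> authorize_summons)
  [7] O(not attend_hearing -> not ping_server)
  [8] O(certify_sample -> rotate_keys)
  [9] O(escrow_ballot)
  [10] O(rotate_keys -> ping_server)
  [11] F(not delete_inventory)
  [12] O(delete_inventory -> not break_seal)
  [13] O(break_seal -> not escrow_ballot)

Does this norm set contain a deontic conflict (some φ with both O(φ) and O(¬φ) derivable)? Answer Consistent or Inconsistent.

Premise 13 is O(break_seal -> not escrow_ballot), but O(break_seal) is not derivable from the premises, so it does not yield O(not escrow_ballot).
So O(not escrow_ballot) is not derivable, and the apparent clash with O(escrow_ballot) does not arise.
A world satisfying every obligation exists (e.g. anonymize_minutes=false, attend_hearing=true, authorize_summons=false, break_seal=false, certify_sample=false, delete_inventory=true, escrow_ballot=true, hold_funds=false, pay_taxes=false, ping_server=true, review_policy=false, rotate_keys=true); no atom is both obligatory and forbidden, so the set is consistent.

Consistent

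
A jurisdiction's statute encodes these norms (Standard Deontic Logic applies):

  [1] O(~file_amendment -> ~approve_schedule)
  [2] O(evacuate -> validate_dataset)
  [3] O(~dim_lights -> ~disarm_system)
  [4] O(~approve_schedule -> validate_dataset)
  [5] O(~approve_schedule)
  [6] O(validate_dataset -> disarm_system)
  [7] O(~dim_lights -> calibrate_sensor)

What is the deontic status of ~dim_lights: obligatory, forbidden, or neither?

From premise 5 we have O(~approve_schedule).
Applying K to premise 4 (O(~approve_schedule -> validate_dataset)) and O(~approve_schedule) yields O(validate_dataset).
With premise 6, O(validate_dataset -> disarm_system), the K-axiom yields O(disarm_system).
The contrapositive of premise 3 (O(~dim_lights -> ~disarm_system)) is O(disarm_system -> dim_lights), and O(disarm_system) is already established, so O(dim_lights).
Premises 1, 2, 7 do not contribute to this derivation.
Thus O(dim_lights), which is F(~dim_lights): ~dim_lights is forbidden.

Forbidden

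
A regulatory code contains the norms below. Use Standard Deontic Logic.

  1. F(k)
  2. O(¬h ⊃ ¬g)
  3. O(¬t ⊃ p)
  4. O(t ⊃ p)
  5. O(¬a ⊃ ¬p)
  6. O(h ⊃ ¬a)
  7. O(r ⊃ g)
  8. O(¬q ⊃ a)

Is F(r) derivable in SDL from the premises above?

Yes

Premises 4 and 3 are O(t ⊃ p) and O(¬t ⊃ p); every ideal world satisfies t or ¬t, so in either case p holds — hence O(p).
The contrapositive of premise 5 (O(¬a ⊃ ¬p)) is O(p ⊃ a), and O(p) is already established, so O(a).
Premise 6, O(h ⊃ ¬a), contraposes to O(a ⊃ ¬h); with O(a) we get O(¬h).
With premise 2, O(¬h ⊃ ¬g), the K-axiom yields O(¬g).
The contrapositive of premise 7 (O(r ⊃ g)) is O(¬g ⊃ ¬r), and O(¬g) is already established, so O(¬r).
Premises 1, 8 do not contribute to this derivation.
So O(¬r) holds, i.e. F(r). The claim follows.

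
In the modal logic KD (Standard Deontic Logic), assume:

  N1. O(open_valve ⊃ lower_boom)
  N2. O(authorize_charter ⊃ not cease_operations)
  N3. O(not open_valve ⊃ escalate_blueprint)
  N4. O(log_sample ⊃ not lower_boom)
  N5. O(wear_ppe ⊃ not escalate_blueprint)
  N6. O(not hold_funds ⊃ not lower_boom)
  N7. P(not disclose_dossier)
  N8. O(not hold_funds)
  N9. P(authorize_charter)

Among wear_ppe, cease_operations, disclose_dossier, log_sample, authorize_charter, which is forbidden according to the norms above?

wear_ppe

Premise 8 gives O(not hold_funds).
With premise 6, O(not hold_funds ⊃ not lower_boom), the K-axiom yields O(not lower_boom).
Premise 1, O(open_valve ⊃ lower_boom), contraposes to O(not lower_boom ⊃ not open_valve); with O(not lower_boom) we get O(not open_valve).
Applying K to premise 3 (O(not open_valve ⊃ escalate_blueprint)) and O(not open_valve) yields O(escalate_blueprint).
Premise 5, O(wear_ppe ⊃ not escalate_blueprint), contraposes to O(escalate_blueprint ⊃ not wear_ppe); with O(escalate_blueprint) we get O(not wear_ppe).
So O(not wear_ppe) holds, i.e. wear_ppe is forbidden. None of the other listed options is forbidden under the premises.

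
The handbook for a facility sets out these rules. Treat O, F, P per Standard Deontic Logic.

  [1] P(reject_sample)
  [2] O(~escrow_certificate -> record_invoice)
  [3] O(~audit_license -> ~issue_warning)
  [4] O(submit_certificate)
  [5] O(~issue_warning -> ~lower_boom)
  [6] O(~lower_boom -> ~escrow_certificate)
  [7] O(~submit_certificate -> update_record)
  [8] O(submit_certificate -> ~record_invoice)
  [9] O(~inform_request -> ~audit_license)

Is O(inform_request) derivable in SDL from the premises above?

From premise 4 we have O(submit_certificate).
Premise 8 is O(submit_certificate -> ~record_invoice); since O(submit_certificate), deontic closure gives O(~record_invoice).
Premise 2 is O(~escrow_certificate -> record_invoice); contrapositively O(~record_invoice -> escrow_certificate). Since O(~record_invoice) holds, K gives O(escrow_certificate).
The contrapositive of premise 6 (O(~lower_boom -> ~escrow_certificate)) is O(escrow_certificate -> lower_boom), and O(escrow_certificate) is already established, so O(lower_boom).
Premise 5 is O(~issue_warning -> ~lower_boom); contrapositively O(lower_boom -> issue_warning). Since O(lower_boom) holds, K gives O(issue_warning).
Premise 3, O(~audit_license -> ~issue_warning), contraposes to O(issue_warning -> audit_license); with O(issue_warning) we get O(audit_license).
Premise 9, O(~inform_request -> ~audit_license), contraposes to O(audit_license -> inform_request); with O(audit_license) we get O(inform_request).
Premises 1, 7 do not contribute to this derivation.
So O(inform_request) follows.

Yes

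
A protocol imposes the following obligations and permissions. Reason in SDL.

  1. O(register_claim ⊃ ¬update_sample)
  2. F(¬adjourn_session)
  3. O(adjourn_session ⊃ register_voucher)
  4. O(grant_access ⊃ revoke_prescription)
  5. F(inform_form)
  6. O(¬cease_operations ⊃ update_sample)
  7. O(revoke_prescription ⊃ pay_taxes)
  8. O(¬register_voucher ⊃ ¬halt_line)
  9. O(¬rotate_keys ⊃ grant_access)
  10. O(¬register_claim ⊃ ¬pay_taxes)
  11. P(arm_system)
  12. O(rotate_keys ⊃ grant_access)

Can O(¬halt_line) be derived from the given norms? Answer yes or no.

No

Premise 8 is O(¬register_voucher ⊃ ¬halt_line), but O(¬register_voucher) is not derivable from the premises, so it does not yield O(¬halt_line).
No other premise forces O(¬halt_line). An ideal world satisfying every premise can still have ¬halt_line false, so O(¬halt_line) is not derivable.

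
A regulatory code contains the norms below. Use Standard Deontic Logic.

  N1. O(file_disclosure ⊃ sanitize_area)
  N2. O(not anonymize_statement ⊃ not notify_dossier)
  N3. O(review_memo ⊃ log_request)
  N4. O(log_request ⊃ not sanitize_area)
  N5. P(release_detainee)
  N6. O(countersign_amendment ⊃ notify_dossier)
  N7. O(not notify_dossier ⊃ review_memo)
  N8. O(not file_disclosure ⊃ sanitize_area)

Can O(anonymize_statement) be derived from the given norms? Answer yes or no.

Premises 1 and 8 are O(file_disclosure ⊃ sanitize_area) and O(not file_disclosure ⊃ sanitize_area); every ideal world satisfies file_disclosure or not file_disclosure, so in either case sanitize_area holds — hence O(sanitize_area).
The contrapositive of premise 4 (O(log_request ⊃ not sanitize_area)) is O(sanitize_area ⊃ not log_request), and O(sanitize_area) is already established, so O(not log_request).
Premise 3 is O(review_memo ⊃ log_request); contrapositively O(not log_request ⊃ not review_memo). Since O(not log_request) holds, K gives O(not review_memo).
Premise 7 is O(not notify_dossier ⊃ review_memo); contrapositively O(not review_memo ⊃ notify_dossier). Since O(not review_memo) holds, K gives O(notify_dossier).
Premise 2, O(not anonymize_statement ⊃ not notify_dossier), contraposes to O(notify_dossier ⊃ anonymize_statement); with O(notify_dossier) we get O(anonymize_statement).
Premises 5, 6 do not contribute to this derivation.
So O(anonymize_statement) follows.

Yes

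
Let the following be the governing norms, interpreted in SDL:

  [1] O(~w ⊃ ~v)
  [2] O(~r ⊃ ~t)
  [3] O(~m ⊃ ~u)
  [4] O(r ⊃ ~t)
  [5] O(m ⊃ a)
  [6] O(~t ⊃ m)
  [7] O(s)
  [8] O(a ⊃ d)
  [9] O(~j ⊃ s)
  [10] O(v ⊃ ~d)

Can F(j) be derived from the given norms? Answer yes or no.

No

Premise 9 is O(~j ⊃ s); even if O(s) held, inferring O(~j) would be affirming the consequent — invalid.
No other premise forces O(~j). An ideal world satisfying every premise can still have j true, so F(j) is not derivable.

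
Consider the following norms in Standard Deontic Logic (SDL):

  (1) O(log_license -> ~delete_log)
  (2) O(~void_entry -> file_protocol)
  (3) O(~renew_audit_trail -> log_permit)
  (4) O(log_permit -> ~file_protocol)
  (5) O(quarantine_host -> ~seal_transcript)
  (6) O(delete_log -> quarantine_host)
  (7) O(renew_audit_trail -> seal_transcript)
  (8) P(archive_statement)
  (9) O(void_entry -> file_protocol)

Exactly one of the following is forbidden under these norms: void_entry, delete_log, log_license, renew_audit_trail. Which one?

By case analysis on ~void_entry: premise 2 gives O(~void_entry -> file_protocol) and premise 9 gives O(void_entry -> file_protocol), so O(file_protocol) either way.
Premise 4 is O(log_permit -> ~file_protocol); contrapositively O(file_protocol -> ~log_permit). Since O(file_protocol) holds, K gives O(~log_permit).
The contrapositive of premise 3 (O(~renew_audit_trail -> log_permit)) is O(~log_permit -> renew_audit_trail), and O(~log_permit) is already established, so O(renew_audit_trail).
Applying K to premise 7 (O(renew_audit_trail -> seal_transcript)) and O(renew_audit_trail) yields O(seal_transcript).
The contrapositive of premise 5 (O(quarantine_host -> ~seal_transcript)) is O(seal_transcript -> ~quarantine_host), and O(seal_transcript) is already established, so O(~quarantine_host).
The contrapositive of premise 6 (O(delete_log -> quarantine_host)) is O(~quarantine_host -> ~delete_log), and O(~quarantine_host) is already established, so O(~delete_log).
So O(~delete_log) holds, i.e. delete_log is forbidden. None of the other listed options is forbidden under the premises.

delete_log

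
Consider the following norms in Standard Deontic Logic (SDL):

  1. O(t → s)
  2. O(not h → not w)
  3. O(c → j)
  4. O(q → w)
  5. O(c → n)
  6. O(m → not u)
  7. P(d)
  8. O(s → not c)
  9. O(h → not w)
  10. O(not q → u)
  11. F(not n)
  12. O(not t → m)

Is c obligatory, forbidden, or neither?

By case analysis on h: premise 9 gives O(h → not w) and premise 2 gives O(not h → not w), so O(not w) either way.
Premise 4 is O(q → w); contrapositively O(not w → not q). Since O(not w) holds, K gives O(not q).
Premise 10 is O(not q → u); since O(not q), deontic closure gives O(u).
Premise 6, O(m → not u), contraposes to O(u → not m); with O(u) we get O(not m).
Premise 12 is O(not t → m); contrapositively O(not m → t). Since O(not m) holds, K gives O(t).
With premise 1, O(t → s), the K-axiom yields O(s).
With premise 8, O(s → not c), the K-axiom yields O(not c).
Premises 3, 5, 7, 11 do not contribute to this derivation.
Thus O(not c), which is F(c): c is forbidden.

Forbidden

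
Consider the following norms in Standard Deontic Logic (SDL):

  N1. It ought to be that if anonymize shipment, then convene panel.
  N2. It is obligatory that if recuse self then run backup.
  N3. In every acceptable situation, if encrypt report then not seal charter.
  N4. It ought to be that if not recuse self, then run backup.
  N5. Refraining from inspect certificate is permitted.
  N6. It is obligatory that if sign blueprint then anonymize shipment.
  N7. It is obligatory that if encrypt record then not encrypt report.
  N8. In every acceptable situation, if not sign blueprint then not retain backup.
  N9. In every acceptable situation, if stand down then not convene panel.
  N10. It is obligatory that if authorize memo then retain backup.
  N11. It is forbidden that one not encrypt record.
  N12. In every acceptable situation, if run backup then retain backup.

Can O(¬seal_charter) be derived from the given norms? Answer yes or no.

No

Premise 3 is O(encrypt_report → ¬seal_charter), but O(encrypt_report) is not derivable from the premises, so it does not yield O(¬seal_charter).
No other premise forces O(¬seal_charter). An ideal world satisfying every premise can still have ¬seal_charter false, so O(¬seal_charter) is not derivable.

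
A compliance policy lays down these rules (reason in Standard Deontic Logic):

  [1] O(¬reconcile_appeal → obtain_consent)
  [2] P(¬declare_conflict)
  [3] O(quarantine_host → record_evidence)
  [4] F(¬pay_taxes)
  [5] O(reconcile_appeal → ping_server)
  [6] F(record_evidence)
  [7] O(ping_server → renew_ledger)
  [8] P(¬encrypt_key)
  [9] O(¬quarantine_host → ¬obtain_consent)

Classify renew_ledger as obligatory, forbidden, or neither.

Obligatory

Premise 6, F(record_evidence), is equivalent to O(¬record_evidence).
Premise 3 is O(quarantine_host → record_evidence); contrapositively O(¬record_evidence → ¬quarantine_host). Since O(¬record_evidence) holds, K gives O(¬quarantine_host).
From O(¬quarantine_host) and premise 9, O(¬quarantine_host → ¬obtain_consent), we obtain O(¬obtain_consent).
Premise 1, O(¬reconcile_appeal → obtain_consent), contraposes to O(¬obtain_consent → reconcile_appeal); with O(¬obtain_consent) we get O(reconcile_appeal).
With premise 5, O(reconcile_appeal → ping_server), the K-axiom yields O(ping_server).
Applying K to premise 7 (O(ping_server → renew_ledger)) and O(ping_server) yields O(renew_ledger).
Premises 2, 4, 8 do not contribute to this derivation.
Hence renew_ledger is obligatory.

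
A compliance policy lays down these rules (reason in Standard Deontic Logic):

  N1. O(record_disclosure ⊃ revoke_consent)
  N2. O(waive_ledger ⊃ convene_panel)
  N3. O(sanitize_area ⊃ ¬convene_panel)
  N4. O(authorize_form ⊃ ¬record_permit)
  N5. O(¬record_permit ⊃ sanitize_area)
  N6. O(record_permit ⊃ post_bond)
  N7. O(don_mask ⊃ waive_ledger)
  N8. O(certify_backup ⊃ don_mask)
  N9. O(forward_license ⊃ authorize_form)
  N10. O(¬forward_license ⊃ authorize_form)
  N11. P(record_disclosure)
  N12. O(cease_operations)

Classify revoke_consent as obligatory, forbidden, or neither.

Premise 1 is O(record_disclosure ⊃ revoke_consent), but O(record_disclosure) is not derivable from the premises (the permission P(record_disclosure) asserts only ¬O(¬record_disclosure), not O(record_disclosure)), so it does not yield O(revoke_consent).
No premise or chain of K-axiom applications forces O(revoke_consent), and none forces O(¬revoke_consent). So revoke_consent is neither obligatory nor forbidden under these norms.

Neither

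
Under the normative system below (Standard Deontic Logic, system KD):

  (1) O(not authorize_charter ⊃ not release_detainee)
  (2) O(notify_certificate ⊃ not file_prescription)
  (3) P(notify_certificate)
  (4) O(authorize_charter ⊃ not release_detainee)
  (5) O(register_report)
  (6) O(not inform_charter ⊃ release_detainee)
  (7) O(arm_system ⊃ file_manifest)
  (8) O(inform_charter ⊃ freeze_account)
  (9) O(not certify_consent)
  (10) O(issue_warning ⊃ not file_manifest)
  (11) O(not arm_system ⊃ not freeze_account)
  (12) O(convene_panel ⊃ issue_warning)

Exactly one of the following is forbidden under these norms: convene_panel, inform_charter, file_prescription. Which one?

convene_panel

By case analysis on not authorize_charter: premise 1 gives O(not authorize_charter ⊃ not release_detainee) and premise 4 gives O(authorize_charter ⊃ not release_detainee), so O(not release_detainee) either way.
Premise 6, O(not inform_charter ⊃ release_detainee), contraposes to O(not release_detainee ⊃ inform_charter); with O(not release_detainee) we get O(inform_charter).
Applying K to premise 8 (O(inform_charter ⊃ freeze_account)) and O(inform_charter) yields O(freeze_account).
Premise 11, O(not arm_system ⊃ not freeze_account), contraposes to O(freeze_account ⊃ arm_system); with O(freeze_account) we get O(arm_system).
Premise 7 is O(arm_system ⊃ file_manifest); since O(arm_system), deontic closure gives O(file_manifest).
Premise 10 is O(issue_warning ⊃ not file_manifest); contrapositively O(file_manifest ⊃ not issue_warning). Since O(file_manifest) holds, K gives O(not issue_warning).
The contrapositive of premise 12 (O(convene_panel ⊃ issue_warning)) is O(not issue_warning ⊃ not convene_panel), and O(not issue_warning) is already established, so O(not convene_panel).
So O(not convene_panel) holds, i.e. convene_panel is forbidden. None of the other listed options is forbidden under the premises.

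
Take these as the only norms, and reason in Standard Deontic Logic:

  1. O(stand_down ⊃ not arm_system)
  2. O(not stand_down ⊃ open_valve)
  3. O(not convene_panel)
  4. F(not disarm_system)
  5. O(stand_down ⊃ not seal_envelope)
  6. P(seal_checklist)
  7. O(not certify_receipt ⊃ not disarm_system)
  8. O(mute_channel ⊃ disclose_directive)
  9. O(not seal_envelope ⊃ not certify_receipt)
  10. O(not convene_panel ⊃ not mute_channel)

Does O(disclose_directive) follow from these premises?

No

Premise 8 is O(mute_channel ⊃ disclose_directive), but O(mute_channel) is not derivable from the premises, so it does not yield O(disclose_directive).
No other premise forces O(disclose_directive). An ideal world satisfying every premise can still have disclose_directive false, so O(disclose_directive) is not derivable.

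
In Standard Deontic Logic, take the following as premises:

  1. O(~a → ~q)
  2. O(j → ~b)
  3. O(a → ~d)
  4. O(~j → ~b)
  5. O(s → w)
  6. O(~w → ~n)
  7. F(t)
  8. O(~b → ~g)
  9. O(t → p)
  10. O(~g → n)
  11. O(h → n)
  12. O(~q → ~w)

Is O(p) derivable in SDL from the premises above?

Premise 9 is O(t → p), but O(t) is not derivable from the premises, so it does not yield O(p).
No other premise forces O(p). An ideal world satisfying every premise can still have p false, so O(p) is not derivable.

No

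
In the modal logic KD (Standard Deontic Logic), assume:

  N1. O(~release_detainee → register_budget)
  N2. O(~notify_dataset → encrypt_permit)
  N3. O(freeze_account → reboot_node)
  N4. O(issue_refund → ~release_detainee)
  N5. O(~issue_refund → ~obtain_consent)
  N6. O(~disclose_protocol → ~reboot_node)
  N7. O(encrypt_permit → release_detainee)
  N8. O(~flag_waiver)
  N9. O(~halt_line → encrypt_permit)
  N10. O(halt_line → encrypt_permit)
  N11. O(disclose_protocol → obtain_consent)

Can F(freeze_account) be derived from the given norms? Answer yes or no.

By case analysis on halt_line: premise 10 gives O(halt_line → encrypt_permit) and premise 9 gives O(~halt_line → encrypt_permit), so O(encrypt_permit) either way.
With premise 7, O(encrypt_permit → release_detainee), the K-axiom yields O(release_detainee).
Premise 4, O(issue_refund → ~release_detainee), contraposes to O(release_detainee → ~issue_refund); with O(release_detainee) we get O(~issue_refund).
Applying K to premise 5 (O(~issue_refund → ~obtain_consent)) and O(~issue_refund) yields O(~obtain_consent).
Premise 11 is O(disclose_protocol → obtain_consent); contrapositively O(~obtain_consent → ~disclose_protocol). Since O(~obtain_consent) holds, K gives O(~disclose_protocol).
From O(~disclose_protocol) and premise 6, O(~disclose_protocol → ~reboot_node), we obtain O(~reboot_node).
The contrapositive of premise 3 (O(freeze_account → reboot_node)) is O(~reboot_node → ~freeze_account), and O(~reboot_node) is already established, so O(~freeze_account).
Premises 1, 2, 8 do not contribute to this derivation.
So O(~freeze_account) holds, i.e. F(freeze_account). The claim follows.

Yes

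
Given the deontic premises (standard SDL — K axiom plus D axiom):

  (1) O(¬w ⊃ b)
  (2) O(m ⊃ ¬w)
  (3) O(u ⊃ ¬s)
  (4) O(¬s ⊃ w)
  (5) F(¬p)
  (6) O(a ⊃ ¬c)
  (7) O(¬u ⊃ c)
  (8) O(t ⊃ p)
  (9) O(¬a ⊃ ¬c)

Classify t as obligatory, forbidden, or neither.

Premise 8 is O(t ⊃ p); even if O(p) held, inferring O(t) would be affirming the consequent — invalid.
No premise or chain of K-axiom applications forces O(t), and none forces O(¬t). So t is neither obligatory nor forbidden under these norms.

Neither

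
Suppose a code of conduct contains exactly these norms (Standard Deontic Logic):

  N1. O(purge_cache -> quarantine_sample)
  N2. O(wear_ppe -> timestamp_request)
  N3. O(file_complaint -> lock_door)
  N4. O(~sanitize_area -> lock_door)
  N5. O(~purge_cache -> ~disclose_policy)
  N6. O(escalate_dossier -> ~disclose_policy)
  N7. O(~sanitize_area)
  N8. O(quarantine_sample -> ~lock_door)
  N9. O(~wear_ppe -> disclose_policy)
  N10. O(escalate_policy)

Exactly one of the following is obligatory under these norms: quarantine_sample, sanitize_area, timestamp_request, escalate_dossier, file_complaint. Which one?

timestamp_request

Premise 7 gives O(~sanitize_area).
With premise 4, O(~sanitize_area -> lock_door), the K-axiom yields O(lock_door).
The contrapositive of premise 8 (O(quarantine_sample -> ~lock_door)) is O(lock_door -> ~quarantine_sample), and O(lock_door) is already established, so O(~quarantine_sample).
Premise 1 is O(purge_cache -> quarantine_sample); contrapositively O(~quarantine_sample -> ~purge_cache). Since O(~quarantine_sample) holds, K gives O(~purge_cache).
Applying K to premise 5 (O(~purge_cache -> ~disclose_policy)) and O(~purge_cache) yields O(~disclose_policy).
Premise 9, O(~wear_ppe -> disclose_policy), contraposes to O(~disclose_policy -> wear_ppe); with O(~disclose_policy) we get O(wear_ppe).
With premise 2, O(wear_ppe -> timestamp_request), the K-axiom yields O(timestamp_request).
So O(timestamp_request) holds — timestamp_request is obligatory. None of the other listed options is made obligatory by any chain of premises.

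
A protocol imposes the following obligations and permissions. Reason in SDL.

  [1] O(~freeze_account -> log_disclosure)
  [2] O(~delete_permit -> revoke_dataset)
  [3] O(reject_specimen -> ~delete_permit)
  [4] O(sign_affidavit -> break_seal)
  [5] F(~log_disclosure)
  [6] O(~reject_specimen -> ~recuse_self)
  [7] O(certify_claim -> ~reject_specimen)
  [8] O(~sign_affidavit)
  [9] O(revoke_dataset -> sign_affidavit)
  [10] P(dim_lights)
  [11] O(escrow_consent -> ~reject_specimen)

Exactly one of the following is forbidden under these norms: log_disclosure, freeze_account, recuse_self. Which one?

recuse_self

Premise 8 states O(~sign_affidavit) outright.
The contrapositive of premise 9 (O(revoke_dataset -> sign_affidavit)) is O(~sign_affidavit -> ~revoke_dataset), and O(~sign_affidavit) is already established, so O(~revoke_dataset).
Premise 2 is O(~delete_permit -> revoke_dataset); contrapositively O(~revoke_dataset -> delete_permit). Since O(~revoke_dataset) holds, K gives O(delete_permit).
Premise 3 is O(reject_specimen -> ~delete_permit); contrapositively O(delete_permit -> ~reject_specimen). Since O(delete_permit) holds, K gives O(~reject_specimen).
Applying K to premise 6 (O(~reject_specimen -> ~recuse_self)) and O(~reject_specimen) yields O(~recuse_self).
So O(~recuse_self) holds, i.e. recuse_self is forbidden. None of the other listed options is forbidden under the premises.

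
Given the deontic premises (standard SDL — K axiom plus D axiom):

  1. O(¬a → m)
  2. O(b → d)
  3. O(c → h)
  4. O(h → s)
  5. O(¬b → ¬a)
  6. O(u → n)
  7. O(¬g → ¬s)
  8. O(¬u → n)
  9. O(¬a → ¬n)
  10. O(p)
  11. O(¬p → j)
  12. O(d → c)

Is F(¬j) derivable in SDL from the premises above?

Premise 11 is O(¬p → j), but O(¬p) is not derivable from the premises, so it does not yield O(j).
No other premise forces O(j). An ideal world satisfying every premise can still have ¬j true, so F(¬j) is not derivable.

No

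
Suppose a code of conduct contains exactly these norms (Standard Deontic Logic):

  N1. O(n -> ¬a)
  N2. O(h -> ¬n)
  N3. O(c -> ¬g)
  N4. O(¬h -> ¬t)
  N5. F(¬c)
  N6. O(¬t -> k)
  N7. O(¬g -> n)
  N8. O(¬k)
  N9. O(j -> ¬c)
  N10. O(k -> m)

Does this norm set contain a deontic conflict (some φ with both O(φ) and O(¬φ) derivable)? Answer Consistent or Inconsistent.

From premise 8 we have O(¬k).
Premise 6, O(¬t -> k), contraposes to O(¬k -> t); with O(¬k) we get O(t).
Premise 4, O(¬h -> ¬t), contraposes to O(t -> h); with O(t) we get O(h).
Premise 2 is O(h -> ¬n); since O(h), deontic closure gives O(¬n).
Premise 7 is O(¬g -> n); contrapositively O(¬n -> g). Since O(¬n) holds, K gives O(g).
Premise 3, O(c -> ¬g), contraposes to O(g -> ¬c); with O(g) we get O(¬c).
However, F(¬c) at premise 5 amounts to O(c).
We now have both O(¬c) and O(c) — c is simultaneously obligatory and forbidden, violating the D-axiom.

Inconsistent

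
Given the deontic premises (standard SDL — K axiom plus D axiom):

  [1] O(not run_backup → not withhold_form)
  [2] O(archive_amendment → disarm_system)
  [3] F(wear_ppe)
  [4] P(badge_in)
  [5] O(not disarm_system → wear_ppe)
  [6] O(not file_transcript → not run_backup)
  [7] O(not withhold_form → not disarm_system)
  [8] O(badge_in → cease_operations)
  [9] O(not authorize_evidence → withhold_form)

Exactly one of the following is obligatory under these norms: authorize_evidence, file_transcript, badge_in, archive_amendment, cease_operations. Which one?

file_transcript

F(wear_ppe) at premise 3 means O(not wear_ppe).
Premise 5 is O(not disarm_system → wear_ppe); contrapositively O(not wear_ppe → disarm_system). Since O(not wear_ppe) holds, K gives O(disarm_system).
The contrapositive of premise 7 (O(not withhold_form → not disarm_system)) is O(disarm_system → withhold_form), and O(disarm_system) is already established, so O(withhold_form).
The contrapositive of premise 1 (O(not run_backup → not withhold_form)) is O(withhold_form → run_backup), and O(withhold_form) is already established, so O(run_backup).
Premise 6 is O(not file_transcript → not run_backup); contrapositively O(run_backup → file_transcript). Since O(run_backup) holds, K gives O(file_transcript).
So O(file_transcript) holds — file_transcript is obligatory. None of the other listed options is made obligatory by any chain of premises.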